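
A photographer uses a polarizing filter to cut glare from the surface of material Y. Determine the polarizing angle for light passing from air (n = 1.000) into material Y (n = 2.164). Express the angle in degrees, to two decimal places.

θ_B ≈ 65.20°

Here n₂/n₁ = 2.164/1.000 = 2.1640, and Brewster's law gives tan θ_B = n₂/n₁.
So θ_B = arctan 2.1640 = 65.20°.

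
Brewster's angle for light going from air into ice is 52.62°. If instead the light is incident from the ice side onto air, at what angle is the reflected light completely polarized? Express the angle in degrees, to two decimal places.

tan θ_B' = n₁/n₂ = 1/tan θ_B, so θ_B' = 90° − θ_B.
θ_B' = 90° − 52.62° = 37.38°.

θ_B' ≈ 37.38°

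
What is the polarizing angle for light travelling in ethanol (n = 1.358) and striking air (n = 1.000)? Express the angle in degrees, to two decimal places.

Brewster's condition: tan θ_B = n₂/n₁ = 1.000/1.358 = 0.7364.
θ_B = arctan(0.7364) = 36.37°.

θ_B ≈ 36.37°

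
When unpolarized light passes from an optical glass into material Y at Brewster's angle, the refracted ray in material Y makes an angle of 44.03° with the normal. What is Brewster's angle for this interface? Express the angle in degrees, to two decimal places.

θ_B ≈ 45.97°

At Brewster's angle the reflected and refracted rays are perpendicular, so θ_B + θ_t = 90°.
θ_B = 90° − 44.03° = 45.97°.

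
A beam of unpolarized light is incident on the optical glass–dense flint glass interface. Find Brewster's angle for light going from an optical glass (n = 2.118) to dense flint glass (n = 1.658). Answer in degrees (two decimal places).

The reflected p-component vanishes when tan θ_B = n₂/n₁.
Here n₂/n₁ = 1.658/2.118 = 0.7828, and Brewster's law gives tan θ_B = n₂/n₁.
So θ_B = arctan 0.7828 = 38.05°.

θ_B ≈ 38.05°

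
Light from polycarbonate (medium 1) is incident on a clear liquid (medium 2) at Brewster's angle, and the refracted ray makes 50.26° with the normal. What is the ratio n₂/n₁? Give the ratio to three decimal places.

n₂/n₁ ≈ 0.831

At Brewster incidence θ_B = 90° − θ_t = 90° − 50.26° = 39.74°.
Then n₂/n₁ = tan θ_B = tan 39.74° = 0.831.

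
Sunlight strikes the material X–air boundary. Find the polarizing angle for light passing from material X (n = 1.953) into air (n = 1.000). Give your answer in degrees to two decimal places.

At Brewster's angle the reflected and refracted rays are perpendicular, which with Snell's law gives tan θ_B = n₂/n₁.
tan θ_B = n₂/n₁ = 1.000/1.953 = 0.5120.
So θ_B = arctan 0.5120 = 27.11°.

θ_B ≈ 27.11°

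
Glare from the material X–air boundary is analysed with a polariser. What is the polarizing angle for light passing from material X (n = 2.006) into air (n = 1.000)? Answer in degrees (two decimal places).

tan θ_B = n₂/n₁ = 1.000/2.006 = 0.4985.
So θ_B = arctan 0.4985 = 26.50°.

θ_B ≈ 26.50°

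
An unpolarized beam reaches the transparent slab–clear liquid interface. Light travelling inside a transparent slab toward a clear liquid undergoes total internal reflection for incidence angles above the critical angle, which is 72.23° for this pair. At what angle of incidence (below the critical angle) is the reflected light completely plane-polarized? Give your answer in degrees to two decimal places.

sin θ_c = n₂/n₁, so n₂/n₁ = sin 72.23° = 0.9523.
Brewster: tan θ_B = n₂/n₁ = 0.9523.
θ_B = arctan(0.9523) = 43.60°.

θ_B ≈ 43.60°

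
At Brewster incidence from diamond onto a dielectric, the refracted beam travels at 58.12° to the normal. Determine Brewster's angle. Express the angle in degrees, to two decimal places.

θ_B ≈ 31.88°

Brewster's condition makes the reflected and refracted beams perpendicular: θ_B + θ_t = 90°.
θ_B = 90° − 58.12° = 31.88°.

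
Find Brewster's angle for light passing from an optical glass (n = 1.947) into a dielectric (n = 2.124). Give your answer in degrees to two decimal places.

At Brewster's angle the reflected and refracted rays are perpendicular, which with Snell's law gives tan θ_B = n₂/n₁.
Brewster's condition: tan θ_B = n₂/n₁ = 2.124/1.947 = 1.0909.
θ_B = arctan(1.0909) = 47.49°.

θ_B ≈ 47.49°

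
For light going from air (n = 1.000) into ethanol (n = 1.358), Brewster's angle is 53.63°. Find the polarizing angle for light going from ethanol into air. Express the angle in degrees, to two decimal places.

θ_B' ≈ 36.37°

Reversing the direction swaps n₁ and n₂, so tan θ_B' = 1/tan θ_B and θ_B' = 90° − θ_B.
Hence θ_B' = 90° − 53.63° = 36.37°.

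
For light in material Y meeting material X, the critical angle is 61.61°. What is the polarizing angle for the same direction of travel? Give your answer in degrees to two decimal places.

θ_B ≈ 41.34°

sin θ_c = n₂/n₁, so n₂/n₁ = sin 61.61° = 0.8797.
Brewster: tan θ_B = n₂/n₁ = 0.8797.
θ_B = arctan(0.8797) = 41.34°.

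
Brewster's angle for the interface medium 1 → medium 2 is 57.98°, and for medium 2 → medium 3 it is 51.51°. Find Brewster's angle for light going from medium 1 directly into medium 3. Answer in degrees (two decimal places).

θ_B ≈ 63.56°

n₂/n₁ = tan 57.98° = 1.5991 and n₃/n₂ = tan 51.51° = 1.2576.
So n₃/n₁ = (n₂/n₁)(n₃/n₂) = 1.5991 × 1.2576 = 2.0111.
θ_B(1→3) = arctan(2.0111) = 63.56°.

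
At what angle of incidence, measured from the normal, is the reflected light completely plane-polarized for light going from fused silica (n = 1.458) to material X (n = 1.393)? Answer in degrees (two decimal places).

At Brewster's angle the reflected and refracted rays are perpendicular, which with Snell's law gives tan θ_B = n₂/n₁.
tan θ_B = n₂/n₁ = 1.393/1.458 = 0.9554.
θ_B = arctan(0.9554) = 43.69°.

θ_B ≈ 43.69°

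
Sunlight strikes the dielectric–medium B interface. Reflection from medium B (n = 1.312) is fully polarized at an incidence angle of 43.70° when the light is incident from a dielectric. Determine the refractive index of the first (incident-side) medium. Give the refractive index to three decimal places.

n ≈ 1.373

Full polarization of the reflected beam means tan θ_B = n₂/n₁, where n₁ is the incident medium (a dielectric).
n₁ = n₂ / tan θ_B = 1.312 / tan 43.70° = 1.373.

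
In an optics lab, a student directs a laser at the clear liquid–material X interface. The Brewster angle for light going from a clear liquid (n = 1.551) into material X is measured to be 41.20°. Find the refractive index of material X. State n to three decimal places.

Brewster's law: tan θ_B = n₂/n₁ (light incident in a clear liquid, refracted into material X).
n₂ = n₁ tan θ_B = 1.551 × tan 41.20° = 1.358.

n ≈ 1.358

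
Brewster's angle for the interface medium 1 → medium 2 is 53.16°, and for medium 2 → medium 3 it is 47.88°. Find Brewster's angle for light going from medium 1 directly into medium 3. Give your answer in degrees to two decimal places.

n₂/n₁ = tan 53.16° = 1.3348 and n₃/n₂ = tan 47.88° = 1.1059.
Multiplying, n₃/n₁ = 1.3348 × 1.1059 = 1.4762, and θ_B(1→3) = arctan 1.4762 = 55.89°.

θ_B ≈ 55.89°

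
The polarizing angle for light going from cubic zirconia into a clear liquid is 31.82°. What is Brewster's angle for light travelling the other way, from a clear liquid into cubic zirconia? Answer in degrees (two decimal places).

tan θ_B' = n₁/n₂ = 1/tan θ_B, so θ_B' = 90° − θ_B.
θ_B' = 90° − 31.82° = 58.18°.

θ_B' ≈ 58.18°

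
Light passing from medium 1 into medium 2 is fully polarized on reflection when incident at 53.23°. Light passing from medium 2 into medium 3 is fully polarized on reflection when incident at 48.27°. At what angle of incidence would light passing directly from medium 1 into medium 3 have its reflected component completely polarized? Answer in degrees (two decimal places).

n₂/n₁ = tan 53.23° = 1.3382 and n₃/n₂ = tan 48.27° = 1.1212.
Multiplying, n₃/n₁ = 1.3382 × 1.1212 = 1.5004, and θ_B(1→3) = arctan 1.5004 = 56.32°.

θ_B ≈ 56.32°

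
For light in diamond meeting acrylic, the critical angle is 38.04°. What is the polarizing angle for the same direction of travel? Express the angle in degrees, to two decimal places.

θ_B ≈ 31.64°

n₂/n₁ = sin θ_c = sin 38.04° = 0.6162.
tan θ_B equals the same ratio, so θ_B = arctan(0.6162) = 31.64°.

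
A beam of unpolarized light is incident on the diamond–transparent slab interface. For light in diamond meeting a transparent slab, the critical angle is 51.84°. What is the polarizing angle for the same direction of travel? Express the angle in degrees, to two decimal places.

n₂/n₁ = sin θ_c = sin 51.84° = 0.7863.
tan θ_B equals the same ratio, so θ_B = arctan(0.7863) = 38.18°.

θ_B ≈ 38.18°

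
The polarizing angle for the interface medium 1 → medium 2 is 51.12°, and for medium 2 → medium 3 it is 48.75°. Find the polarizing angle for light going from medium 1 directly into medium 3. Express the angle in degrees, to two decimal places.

θ_B ≈ 54.73°

n₂/n₁ = tan 51.12° = 1.2402 and n₃/n₂ = tan 48.75° = 1.1403.
So n₃/n₁ = (n₂/n₁)(n₃/n₂) = 1.2402 × 1.1403 = 1.4142.
θ_B(1→3) = arctan(1.4142) = 54.73°.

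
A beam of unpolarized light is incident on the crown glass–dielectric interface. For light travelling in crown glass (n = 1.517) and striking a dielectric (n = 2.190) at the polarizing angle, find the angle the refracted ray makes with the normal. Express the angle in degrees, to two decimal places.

θ_t ≈ 34.71°

θ_B = arctan(n₂/n₁) = arctan(2.190/1.517) = 55.29°.
The refracted ray is perpendicular to the reflected ray, so θ_t = 90° − θ_B = 34.71°.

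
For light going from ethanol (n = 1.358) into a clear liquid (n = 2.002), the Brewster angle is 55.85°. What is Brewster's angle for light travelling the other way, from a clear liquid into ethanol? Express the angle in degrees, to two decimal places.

θ_B' ≈ 34.15°

The two Brewster angles are complementary: θ_B' = 90° − θ_B = 90° − 55.85° = 34.15°.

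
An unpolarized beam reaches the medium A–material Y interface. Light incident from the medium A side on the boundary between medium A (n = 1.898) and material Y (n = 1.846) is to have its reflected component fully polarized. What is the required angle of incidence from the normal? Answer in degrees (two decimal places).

θ_B ≈ 44.20°

At Brewster's angle the reflected and refracted rays are perpendicular, which with Snell's law gives tan θ_B = n₂/n₁.
tan θ_B = n₂/n₁ = 1.846/1.898 = 0.9726.
θ_B = arctan(0.9726) = 44.20°.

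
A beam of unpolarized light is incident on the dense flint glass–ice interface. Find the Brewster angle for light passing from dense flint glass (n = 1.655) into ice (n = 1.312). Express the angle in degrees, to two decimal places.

The reflected p-component vanishes when tan θ_B = n₂/n₁.
tan θ_B = n₂/n₁ = 1.312/1.655 = 0.7927. Taking the arctangent, θ_B = 38.41°.

θ_B ≈ 38.41°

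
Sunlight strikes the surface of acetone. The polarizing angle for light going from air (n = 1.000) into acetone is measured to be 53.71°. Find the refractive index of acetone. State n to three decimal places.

Full polarization of the reflected beam means tan θ_B = n₂/n₁, where n₁ is the incident medium (air).
n₂ = n₁ tan θ_B = 1.000 × tan 53.71° = 1.362.

n ≈ 1.362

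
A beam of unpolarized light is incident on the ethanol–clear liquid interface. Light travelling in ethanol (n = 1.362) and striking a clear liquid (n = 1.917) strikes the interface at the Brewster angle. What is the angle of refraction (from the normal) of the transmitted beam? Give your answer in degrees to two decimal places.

θ_t ≈ 35.39°

First find Brewster's angle: tan θ_B = 1.917/1.362 = 1.4075, giving θ_B = 54.61°.
At Brewster's angle the reflected and refracted rays are perpendicular, so θ_t = 90° − θ_B = 90° − 54.61° = 35.39°.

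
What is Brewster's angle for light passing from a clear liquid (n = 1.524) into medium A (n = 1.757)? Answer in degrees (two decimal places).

θ_B ≈ 49.06°

The reflected p-component vanishes when tan θ_B = n₂/n₁.
Here n₂/n₁ = 1.757/1.524 = 1.1529, and Brewster's law gives tan θ_B = n₂/n₁.
So θ_B = arctan 1.1529 = 49.06°.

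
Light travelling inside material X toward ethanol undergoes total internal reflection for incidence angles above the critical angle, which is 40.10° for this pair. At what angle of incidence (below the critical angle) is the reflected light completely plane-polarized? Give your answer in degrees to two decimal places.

θ_B ≈ 32.79°

sin θ_c = n₂/n₁, so n₂/n₁ = sin 40.10° = 0.6441.
Brewster: tan θ_B = n₂/n₁ = 0.6441.
θ_B = arctan(0.6441) = 32.79°.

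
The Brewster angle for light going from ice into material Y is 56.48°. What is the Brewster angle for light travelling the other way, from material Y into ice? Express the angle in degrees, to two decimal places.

Reversing the direction swaps n₁ and n₂, so tan θ_B' = 1/tan θ_B and θ_B' = 90° − θ_B.
Hence θ_B' = 90° − 56.48° = 33.52°.

θ_B' ≈ 33.52°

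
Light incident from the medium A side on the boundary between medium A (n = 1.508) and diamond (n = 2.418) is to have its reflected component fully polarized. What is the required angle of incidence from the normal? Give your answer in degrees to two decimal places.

θ_B ≈ 58.05°

The reflected p-component vanishes when tan θ_B = n₂/n₁.
Here n₂/n₁ = 2.418/1.508 = 1.6034, and Brewster's law gives tan θ_B = n₂/n₁.
So θ_B = arctan 1.6034 = 58.05°.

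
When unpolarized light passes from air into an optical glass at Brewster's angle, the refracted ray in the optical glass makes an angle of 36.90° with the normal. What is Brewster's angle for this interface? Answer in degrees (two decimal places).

Since the reflected and refracted rays are at right angles at the polarizing angle, θ_B + θ_t = 90°.
So θ_B = 90° − θ_t = 90° − 36.90° = 53.10°.

θ_B ≈ 53.10°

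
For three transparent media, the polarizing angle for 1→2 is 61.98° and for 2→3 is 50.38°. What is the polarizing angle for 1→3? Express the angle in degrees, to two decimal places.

n₂/n₁ = tan 61.98° = 1.8791 and n₃/n₂ = tan 50.38° = 1.2079.
So n₃/n₁ = (n₂/n₁)(n₃/n₂) = 1.8791 × 1.2079 = 2.2699.
θ_B(1→3) = arctan(2.2699) = 66.22°.

θ_B ≈ 66.22°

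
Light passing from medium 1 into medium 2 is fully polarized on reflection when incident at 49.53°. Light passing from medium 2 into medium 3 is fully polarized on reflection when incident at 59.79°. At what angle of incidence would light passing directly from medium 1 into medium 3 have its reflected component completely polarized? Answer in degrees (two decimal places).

tan θ_B(1→2) = n₂/n₁ = tan 49.53° = 1.1721.
tan θ_B(2→3) = n₃/n₂ = tan 59.79° = 1.7175.
Multiplying, n₃/n₁ = 1.1721 × 1.7175 = 2.0130, and θ_B(1→3) = arctan 2.0130 = 63.58°.

θ_B ≈ 63.58°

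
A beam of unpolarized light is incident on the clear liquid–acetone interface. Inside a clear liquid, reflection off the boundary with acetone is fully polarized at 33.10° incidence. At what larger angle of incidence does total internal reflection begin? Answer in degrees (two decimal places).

θ_c ≈ 40.68°

From Brewster, n₂/n₁ = tan θ_B = tan 33.10° = 0.6519.
Then sin θ_c = n₂/n₁ = 0.6519, so θ_c = arcsin 0.6519 = 40.68°.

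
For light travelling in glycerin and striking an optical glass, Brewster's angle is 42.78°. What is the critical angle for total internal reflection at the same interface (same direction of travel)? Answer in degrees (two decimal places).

θ_c ≈ 67.72°

n₂/n₁ = tan 42.78° = 0.9254; the critical angle satisfies sin θ_c = n₂/n₁.
θ_c = arcsin(0.9254) = 67.72°.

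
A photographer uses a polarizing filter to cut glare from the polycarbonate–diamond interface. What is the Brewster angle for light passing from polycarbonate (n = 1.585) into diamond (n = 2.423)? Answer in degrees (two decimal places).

θ_B ≈ 56.81°

The reflected p-component vanishes when tan θ_B = n₂/n₁.
Brewster's condition: tan θ_B = n₂/n₁ = 2.423/1.585 = 1.5287. Taking the arctangent, θ_B = 56.81°.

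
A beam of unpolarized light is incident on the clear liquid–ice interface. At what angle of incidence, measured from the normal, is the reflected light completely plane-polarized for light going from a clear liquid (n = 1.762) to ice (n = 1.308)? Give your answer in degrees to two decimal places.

θ_B ≈ 36.59°

At Brewster's angle the reflected and refracted rays are perpendicular, which with Snell's law gives tan θ_B = n₂/n₁.
Brewster's condition: tan θ_B = n₂/n₁ = 1.308/1.762 = 0.7423.
θ_B = arctan(0.7423) = 36.59°.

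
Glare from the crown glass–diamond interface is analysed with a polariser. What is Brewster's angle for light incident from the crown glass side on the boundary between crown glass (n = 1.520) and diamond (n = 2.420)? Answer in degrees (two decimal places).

Brewster's condition: tan θ_B = n₂/n₁ = 2.420/1.520 = 1.5921.
So θ_B = arctan 1.5921 = 57.87°.

θ_B ≈ 57.87°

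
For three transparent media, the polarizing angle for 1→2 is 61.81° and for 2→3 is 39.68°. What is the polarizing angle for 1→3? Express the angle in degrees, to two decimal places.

θ_B ≈ 57.14°

tan θ_B(1→2) = n₂/n₁ = tan 61.81° = 1.8658.
tan θ_B(2→3) = n₃/n₂ = tan 39.68° = 0.8296.
So n₃/n₁ = (n₂/n₁)(n₃/n₂) = 1.8658 × 0.8296 = 1.5479.
θ_B(1→3) = arctan(1.5479) = 57.14°.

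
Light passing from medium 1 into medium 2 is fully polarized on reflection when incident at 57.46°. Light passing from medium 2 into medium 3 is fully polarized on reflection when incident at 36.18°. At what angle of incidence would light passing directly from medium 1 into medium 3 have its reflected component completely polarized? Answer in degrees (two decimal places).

n₂/n₁ = tan 57.46° = 1.5673 and n₃/n₂ = tan 36.18° = 0.7314.
So n₃/n₁ = (n₂/n₁)(n₃/n₂) = 1.5673 × 0.7314 = 1.1462.
θ_B(1→3) = arctan(1.1462) = 48.90°.

θ_B ≈ 48.90°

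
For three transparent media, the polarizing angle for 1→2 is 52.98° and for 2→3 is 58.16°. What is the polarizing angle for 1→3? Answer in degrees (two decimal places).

θ_B ≈ 64.91°

n₂/n₁ = tan 52.98° = 1.3261 and n₃/n₂ = tan 58.16° = 1.6103.
So n₃/n₁ = (n₂/n₁)(n₃/n₂) = 1.3261 × 1.6103 = 2.1354.
θ_B(1→3) = arctan(2.1354) = 64.91°.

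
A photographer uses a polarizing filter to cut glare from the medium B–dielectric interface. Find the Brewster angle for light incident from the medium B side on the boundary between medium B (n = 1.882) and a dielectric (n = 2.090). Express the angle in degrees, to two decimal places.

θ_B ≈ 48.00°

tan θ_B = n₂/n₁ = 2.090/1.882 = 1.1105.
So θ_B = arctan 1.1105 = 48.00°.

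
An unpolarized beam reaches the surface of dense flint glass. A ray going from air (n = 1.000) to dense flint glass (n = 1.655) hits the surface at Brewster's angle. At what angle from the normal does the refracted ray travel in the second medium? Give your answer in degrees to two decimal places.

θ_t ≈ 31.14°

First find Brewster's angle: tan θ_B = 1.655/1.000 = 1.6550, giving θ_B = 58.86°.
At Brewster's angle the reflected and refracted rays are perpendicular, so θ_t = 90° − θ_B = 90° − 58.86° = 31.14°.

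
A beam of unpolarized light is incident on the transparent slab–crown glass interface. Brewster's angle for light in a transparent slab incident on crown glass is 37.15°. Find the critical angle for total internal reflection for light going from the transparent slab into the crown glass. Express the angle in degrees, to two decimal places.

From Brewster, n₂/n₁ = tan θ_B = tan 37.15° = 0.7577.
Then sin θ_c = n₂/n₁ = 0.7577, so θ_c = arcsin 0.7577 = 49.26°.

θ_c ≈ 49.26°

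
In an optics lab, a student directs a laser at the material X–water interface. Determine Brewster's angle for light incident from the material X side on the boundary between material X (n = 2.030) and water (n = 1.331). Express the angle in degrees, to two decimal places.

Brewster's condition: tan θ_B = n₂/n₁ = 1.331/2.030 = 0.6557.
So θ_B = arctan 0.6557 = 33.25°.

θ_B ≈ 33.25°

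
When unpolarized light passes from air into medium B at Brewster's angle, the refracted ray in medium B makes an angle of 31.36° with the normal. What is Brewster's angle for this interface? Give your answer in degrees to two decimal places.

Since the reflected and refracted rays are at right angles at the polarizing angle, θ_B + θ_t = 90°.
So θ_B = 90° − θ_t = 90° − 31.36° = 58.64°.

θ_B ≈ 58.64°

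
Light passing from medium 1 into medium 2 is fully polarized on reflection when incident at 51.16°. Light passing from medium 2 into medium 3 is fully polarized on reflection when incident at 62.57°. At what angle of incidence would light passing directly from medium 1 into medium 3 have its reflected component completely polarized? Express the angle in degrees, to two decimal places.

Each Brewster angle gives a ratio: n₂/n₁ = tan 51.16° = 1.2420, n₃/n₂ = tan 62.57° = 1.9267.
So n₃/n₁ = (n₂/n₁)(n₃/n₂) = 1.2420 × 1.9267 = 2.3929.
θ_B(1→3) = arctan(2.3929) = 67.32°.

θ_B ≈ 67.32°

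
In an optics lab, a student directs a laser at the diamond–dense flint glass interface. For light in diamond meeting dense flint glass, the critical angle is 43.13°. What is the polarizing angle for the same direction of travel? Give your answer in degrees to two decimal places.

θ_B ≈ 34.36°

n₂/n₁ = sin θ_c = sin 43.13° = 0.6837.
tan θ_B equals the same ratio, so θ_B = arctan(0.6837) = 34.36°.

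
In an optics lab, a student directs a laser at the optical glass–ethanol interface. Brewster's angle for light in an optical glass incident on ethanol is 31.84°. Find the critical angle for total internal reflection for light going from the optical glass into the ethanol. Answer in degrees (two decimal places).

θ_c ≈ 38.39°

tan θ_B = n₂/n₁ = tan 31.84° = 0.6210.
Total internal reflection: sin θ_c = n₂/n₁ = 0.6210.
θ_c = arcsin(0.6210) = 38.39°.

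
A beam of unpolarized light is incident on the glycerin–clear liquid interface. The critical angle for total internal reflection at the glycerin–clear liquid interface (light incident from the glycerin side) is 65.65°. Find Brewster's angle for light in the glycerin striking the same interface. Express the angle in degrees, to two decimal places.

At the critical angle sin θ_c = n₂/n₁, giving n₂/n₁ = sin 65.65° = 0.9110.
Then tan θ_B = n₂/n₁ = 0.9110, so θ_B = arctan 0.9110 = 42.33°.

θ_B ≈ 42.33°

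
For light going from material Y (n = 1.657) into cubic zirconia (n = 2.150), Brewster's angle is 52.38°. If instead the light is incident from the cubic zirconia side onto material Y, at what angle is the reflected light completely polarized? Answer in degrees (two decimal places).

Reversing the direction swaps n₁ and n₂, so tan θ_B' = 1/tan θ_B and θ_B' = 90° − θ_B.
Hence θ_B' = 90° − 52.38° = 37.62°.

θ_B' ≈ 37.62°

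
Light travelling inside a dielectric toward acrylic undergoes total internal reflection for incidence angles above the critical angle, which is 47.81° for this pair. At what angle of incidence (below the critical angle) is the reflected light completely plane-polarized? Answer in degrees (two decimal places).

θ_B ≈ 36.54°

sin θ_c = n₂/n₁, so n₂/n₁ = sin 47.81° = 0.7409.
Brewster: tan θ_B = n₂/n₁ = 0.7409.
θ_B = arctan(0.7409) = 36.54°.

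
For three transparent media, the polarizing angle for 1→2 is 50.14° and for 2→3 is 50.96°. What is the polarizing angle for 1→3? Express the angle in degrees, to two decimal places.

θ_B ≈ 55.90°

Each Brewster angle gives a ratio: n₂/n₁ = tan 50.14° = 1.1977, n₃/n₂ = tan 50.96° = 1.2331.
n₃/n₁ = 1.4769. Then tan θ_B(1→3) = n₃/n₁, so θ_B(1→3) = arctan(1.4769) = 55.90°.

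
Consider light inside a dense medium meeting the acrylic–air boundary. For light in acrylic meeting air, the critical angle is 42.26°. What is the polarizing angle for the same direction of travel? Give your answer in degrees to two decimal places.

n₂/n₁ = sin θ_c = sin 42.26° = 0.6725.
tan θ_B equals the same ratio, so θ_B = arctan(0.6725) = 33.92°.

θ_B ≈ 33.92°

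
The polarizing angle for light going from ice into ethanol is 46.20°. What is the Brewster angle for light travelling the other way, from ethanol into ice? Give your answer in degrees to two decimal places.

θ_B' ≈ 43.80°

The two Brewster angles are complementary: θ_B' = 90° − θ_B = 90° − 46.20° = 43.80°.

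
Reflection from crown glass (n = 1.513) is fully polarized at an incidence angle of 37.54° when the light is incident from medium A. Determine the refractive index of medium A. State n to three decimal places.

n ≈ 1.969

Full polarization of the reflected beam means tan θ_B = n₂/n₁, where n₁ is the incident medium (medium A).
n₁ = n₂ / tan θ_B = 1.513 / tan 37.54° = 1.969.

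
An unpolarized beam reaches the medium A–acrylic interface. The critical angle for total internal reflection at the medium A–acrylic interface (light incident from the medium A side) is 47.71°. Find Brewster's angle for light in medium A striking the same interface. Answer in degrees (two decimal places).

θ_B ≈ 36.49°

n₂/n₁ = sin θ_c = sin 47.71° = 0.7397.
tan θ_B equals the same ratio, so θ_B = arctan(0.7397) = 36.49°.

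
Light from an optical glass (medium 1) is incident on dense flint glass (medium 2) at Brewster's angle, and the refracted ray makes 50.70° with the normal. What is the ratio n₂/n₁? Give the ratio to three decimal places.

n₂/n₁ ≈ 0.818

At Brewster incidence θ_B = 90° − θ_t = 90° − 50.70° = 39.30°.
tan θ_B = n₂/n₁, so n₂/n₁ = tan 39.30° = 0.818.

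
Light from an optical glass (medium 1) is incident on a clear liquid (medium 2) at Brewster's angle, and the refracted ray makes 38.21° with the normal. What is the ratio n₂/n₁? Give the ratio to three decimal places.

n₂/n₁ ≈ 1.270

At Brewster incidence θ_B = 90° − θ_t = 90° − 38.21° = 51.79°.
Then n₂/n₁ = tan θ_B = tan 51.79° = 1.270.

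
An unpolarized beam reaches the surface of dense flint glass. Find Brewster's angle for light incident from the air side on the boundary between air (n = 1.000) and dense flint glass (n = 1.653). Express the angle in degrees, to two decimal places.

tan θ_B = n₂/n₁ = 1.653/1.000 = 1.6530. Taking the arctangent, θ_B = 58.83°.

θ_B ≈ 58.83°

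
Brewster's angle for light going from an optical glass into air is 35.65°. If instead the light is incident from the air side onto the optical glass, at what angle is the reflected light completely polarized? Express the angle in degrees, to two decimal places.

θ_B' ≈ 54.35°

Reversing the direction swaps n₁ and n₂, so tan θ_B' = 1/tan θ_B and θ_B' = 90° − θ_B.
Hence θ_B' = 90° − 35.65° = 54.35°.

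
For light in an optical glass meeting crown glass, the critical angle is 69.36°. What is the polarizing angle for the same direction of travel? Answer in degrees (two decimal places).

n₂/n₁ = sin θ_c = sin 69.36° = 0.9358.
tan θ_B equals the same ratio, so θ_B = arctan(0.9358) = 43.10°.

θ_B ≈ 43.10°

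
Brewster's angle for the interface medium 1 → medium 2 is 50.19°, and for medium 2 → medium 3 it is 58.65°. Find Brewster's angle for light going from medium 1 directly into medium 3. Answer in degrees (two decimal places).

θ_B ≈ 63.08°

Each Brewster angle gives a ratio: n₂/n₁ = tan 50.19° = 1.1998, n₃/n₂ = tan 58.65° = 1.6415.
Multiplying, n₃/n₁ = 1.1998 × 1.6415 = 1.9695, and θ_B(1→3) = arctan 1.9695 = 63.08°.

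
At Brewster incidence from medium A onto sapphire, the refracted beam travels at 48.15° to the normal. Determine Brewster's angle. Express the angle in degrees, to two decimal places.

θ_B ≈ 41.85°

Since the reflected and refracted rays are at right angles at the polarizing angle, θ_B + θ_t = 90°.
θ_B = 90° − 48.15° = 41.85°.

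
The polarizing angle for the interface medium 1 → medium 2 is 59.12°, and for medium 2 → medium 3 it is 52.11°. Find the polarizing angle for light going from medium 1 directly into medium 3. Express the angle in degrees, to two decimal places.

θ_B ≈ 65.04°

tan θ_B(1→2) = n₂/n₁ = tan 59.12° = 1.6722.
tan θ_B(2→3) = n₃/n₂ = tan 52.11° = 1.2850.
Multiplying, n₃/n₁ = 1.6722 × 1.2850 = 2.1488, and θ_B(1→3) = arctan 2.1488 = 65.04°.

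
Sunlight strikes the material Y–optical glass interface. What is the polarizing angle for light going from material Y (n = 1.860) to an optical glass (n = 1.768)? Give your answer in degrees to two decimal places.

The reflected p-component vanishes when tan θ_B = n₂/n₁.
Brewster's condition: tan θ_B = n₂/n₁ = 1.768/1.860 = 0.9505. Taking the arctangent, θ_B = 43.55°.

θ_B ≈ 43.55°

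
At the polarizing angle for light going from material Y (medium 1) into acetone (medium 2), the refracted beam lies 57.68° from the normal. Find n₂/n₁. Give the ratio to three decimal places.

At Brewster incidence θ_B = 90° − θ_t = 90° − 57.68° = 32.32°.
Then n₂/n₁ = tan θ_B = tan 32.32° = 0.633.

n₂/n₁ ≈ 0.633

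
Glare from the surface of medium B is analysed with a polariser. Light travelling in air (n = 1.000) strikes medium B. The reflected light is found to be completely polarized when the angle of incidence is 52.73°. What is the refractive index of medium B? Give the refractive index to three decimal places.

n ≈ 1.314

At Brewster's angle, tan θ_B = n₂/n₁ with n₁ on the incident side (air) and n₂ on the transmitted side (medium B).
n₂ = n₁ tan θ_B = 1.000 × tan 52.73° = 1.314.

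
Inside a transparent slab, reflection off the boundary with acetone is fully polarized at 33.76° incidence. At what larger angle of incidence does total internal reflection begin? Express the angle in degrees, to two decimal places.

tan θ_B = n₂/n₁ = tan 33.76° = 0.6684.
Total internal reflection: sin θ_c = n₂/n₁ = 0.6684.
θ_c = arcsin(0.6684) = 41.95°.

θ_c ≈ 41.95°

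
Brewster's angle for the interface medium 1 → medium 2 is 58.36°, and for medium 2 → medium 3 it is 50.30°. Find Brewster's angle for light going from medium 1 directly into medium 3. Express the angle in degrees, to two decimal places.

tan θ_B(1→2) = n₂/n₁ = tan 58.36° = 1.6229.
tan θ_B(2→3) = n₃/n₂ = tan 50.30° = 1.2045.
So n₃/n₁ = (n₂/n₁)(n₃/n₂) = 1.6229 × 1.2045 = 1.9548.
θ_B(1→3) = arctan(1.9548) = 62.91°.

θ_B ≈ 62.91°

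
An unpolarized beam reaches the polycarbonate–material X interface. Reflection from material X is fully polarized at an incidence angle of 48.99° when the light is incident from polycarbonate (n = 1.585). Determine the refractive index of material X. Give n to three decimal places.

n ≈ 1.823

At the polarizing angle, tan θ_B = n₂/n₁ with n₁ on the incident side (polycarbonate) and n₂ on the transmitted side (material X).
n₂ = n₁ tan θ_B = 1.585 × tan 48.99° = 1.823.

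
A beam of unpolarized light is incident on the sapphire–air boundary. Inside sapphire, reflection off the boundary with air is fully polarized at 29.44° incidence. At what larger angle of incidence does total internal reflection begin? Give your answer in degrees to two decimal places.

θ_c ≈ 34.36°

tan θ_B = n₂/n₁ = tan 29.44° = 0.5644.
Total internal reflection: sin θ_c = n₂/n₁ = 0.5644.
θ_c = arcsin(0.5644) = 34.36°.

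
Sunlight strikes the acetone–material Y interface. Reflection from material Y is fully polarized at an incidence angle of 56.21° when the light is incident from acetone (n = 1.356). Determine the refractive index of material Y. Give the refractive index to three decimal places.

Brewster's law: tan θ_B = n₂/n₁ (light incident in acetone, refracted into material Y).
n₂ = n₁ tan θ_B = 1.356 × tan 56.21° = 2.026.

n ≈ 2.026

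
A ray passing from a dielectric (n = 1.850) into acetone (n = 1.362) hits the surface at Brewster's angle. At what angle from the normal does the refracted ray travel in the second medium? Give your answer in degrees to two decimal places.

tan θ_B = n₂/n₁ = 1.362/1.850 = 0.7362, so θ_B = 36.36°.
The refracted ray is perpendicular to the reflected ray, so θ_t = 90° − θ_B = 53.64°.

θ_t ≈ 53.64°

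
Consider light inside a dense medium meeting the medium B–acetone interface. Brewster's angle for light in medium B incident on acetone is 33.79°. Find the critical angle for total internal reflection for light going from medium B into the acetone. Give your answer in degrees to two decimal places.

n₂/n₁ = tan 33.79° = 0.6692; the critical angle satisfies sin θ_c = n₂/n₁.
θ_c = arcsin(0.6692) = 42.00°.

θ_c ≈ 42.00°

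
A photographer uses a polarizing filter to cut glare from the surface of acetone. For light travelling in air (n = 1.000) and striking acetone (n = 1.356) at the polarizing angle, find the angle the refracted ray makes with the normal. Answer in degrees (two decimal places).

First find Brewster's angle: tan θ_B = 1.356/1.000 = 1.3560, giving θ_B = 53.59°.
At Brewster's angle the reflected and refracted rays are perpendicular, so θ_t = 90° − θ_B = 90° − 53.59° = 36.41°.

θ_t ≈ 36.41°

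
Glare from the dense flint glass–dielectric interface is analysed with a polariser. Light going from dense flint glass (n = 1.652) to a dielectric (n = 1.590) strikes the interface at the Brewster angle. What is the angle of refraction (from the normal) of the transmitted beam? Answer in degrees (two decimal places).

θ_t ≈ 46.10°

θ_B = arctan(n₂/n₁) = arctan(1.590/1.652) = 43.90°.
At Brewster's angle the reflected and refracted rays are perpendicular, so θ_t = 90° − θ_B = 90° − 43.90° = 46.10°.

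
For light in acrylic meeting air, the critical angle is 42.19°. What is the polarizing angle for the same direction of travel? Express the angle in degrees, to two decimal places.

n₂/n₁ = sin θ_c = sin 42.19° = 0.6716.
tan θ_B equals the same ratio, so θ_B = arctan(0.6716) = 33.88°.

θ_B ≈ 33.88°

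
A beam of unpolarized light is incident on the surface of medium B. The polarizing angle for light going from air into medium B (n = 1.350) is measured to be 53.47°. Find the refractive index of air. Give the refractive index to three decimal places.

n ≈ 1.000

At the polarizing angle, tan θ_B = n₂/n₁ with n₁ on the incident side (air) and n₂ on the transmitted side (medium B).
n₁ = n₂ / tan θ_B = 1.350 / tan 53.47° = 1.000.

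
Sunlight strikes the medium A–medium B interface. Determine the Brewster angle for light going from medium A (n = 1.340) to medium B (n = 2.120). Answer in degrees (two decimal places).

Here n₂/n₁ = 2.120/1.340 = 1.5821, and Brewster's law gives tan θ_B = n₂/n₁.
θ_B = arctan(1.5821) = 57.70°.

θ_B ≈ 57.70°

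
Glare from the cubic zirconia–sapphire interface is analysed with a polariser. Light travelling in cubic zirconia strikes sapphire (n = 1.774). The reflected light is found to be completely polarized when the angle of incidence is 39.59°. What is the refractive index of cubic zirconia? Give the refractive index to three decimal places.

At the Brewster angle, tan θ_B = n₂/n₁ with n₁ on the incident side (cubic zirconia) and n₂ on the transmitted side (sapphire).
n₁ = n₂ / tan θ_B = 1.774 / tan 39.59° = 2.145.

n ≈ 2.145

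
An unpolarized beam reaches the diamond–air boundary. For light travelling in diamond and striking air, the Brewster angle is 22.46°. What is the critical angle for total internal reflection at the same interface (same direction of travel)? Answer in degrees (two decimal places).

From Brewster, n₂/n₁ = tan θ_B = tan 22.46° = 0.4134.
Then sin θ_c = n₂/n₁ = 0.4134, so θ_c = arcsin 0.4134 = 24.42°.

θ_c ≈ 24.42°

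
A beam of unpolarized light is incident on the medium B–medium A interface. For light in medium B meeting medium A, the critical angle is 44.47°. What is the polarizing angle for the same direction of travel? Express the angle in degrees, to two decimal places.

θ_B ≈ 35.01°

n₂/n₁ = sin θ_c = sin 44.47° = 0.7005.
tan θ_B equals the same ratio, so θ_B = arctan(0.7005) = 35.01°.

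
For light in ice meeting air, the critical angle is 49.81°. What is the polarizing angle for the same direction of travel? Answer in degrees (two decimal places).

sin θ_c = n₂/n₁, so n₂/n₁ = sin 49.81° = 0.7639.
Brewster: tan θ_B = n₂/n₁ = 0.7639.
θ_B = arctan(0.7639) = 37.38°.

θ_B ≈ 37.38°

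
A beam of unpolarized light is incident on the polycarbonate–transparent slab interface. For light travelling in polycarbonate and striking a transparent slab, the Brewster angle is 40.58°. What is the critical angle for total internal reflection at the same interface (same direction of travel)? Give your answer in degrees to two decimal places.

θ_c ≈ 58.93°

tan θ_B = n₂/n₁ = tan 40.58° = 0.8565.
Total internal reflection: sin θ_c = n₂/n₁ = 0.8565.
θ_c = arcsin(0.8565) = 58.93°.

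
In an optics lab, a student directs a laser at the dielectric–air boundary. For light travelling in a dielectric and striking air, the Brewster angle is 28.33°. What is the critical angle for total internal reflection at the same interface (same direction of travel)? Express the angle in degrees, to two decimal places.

tan θ_B = n₂/n₁ = tan 28.33° = 0.5391.
Total internal reflection: sin θ_c = n₂/n₁ = 0.5391.
θ_c = arcsin(0.5391) = 32.62°.

θ_c ≈ 32.62°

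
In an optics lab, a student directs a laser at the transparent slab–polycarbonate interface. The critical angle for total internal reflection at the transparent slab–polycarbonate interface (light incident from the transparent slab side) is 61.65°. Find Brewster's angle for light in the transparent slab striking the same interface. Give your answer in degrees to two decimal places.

n₂/n₁ = sin θ_c = sin 61.65° = 0.8801.
tan θ_B equals the same ratio, so θ_B = arctan(0.8801) = 41.35°.

θ_B ≈ 41.35°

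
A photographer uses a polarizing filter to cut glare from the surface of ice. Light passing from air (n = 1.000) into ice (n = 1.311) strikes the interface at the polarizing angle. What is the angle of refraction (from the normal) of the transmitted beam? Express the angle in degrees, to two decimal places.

θ_t ≈ 37.34°

First find Brewster's angle: tan θ_B = 1.311/1.000 = 1.3110, giving θ_B = 52.66°.
Since θ_B + θ_t = 90° at Brewster incidence, θ_t = 90° − 52.66° = 37.34°.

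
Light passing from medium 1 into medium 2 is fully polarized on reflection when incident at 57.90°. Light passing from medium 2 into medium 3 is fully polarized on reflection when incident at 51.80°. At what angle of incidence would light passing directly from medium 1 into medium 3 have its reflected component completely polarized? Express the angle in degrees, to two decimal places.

θ_B ≈ 63.73°

tan θ_B(1→2) = n₂/n₁ = tan 57.90° = 1.5941.
tan θ_B(2→3) = n₃/n₂ = tan 51.80° = 1.2708.
So n₃/n₁ = (n₂/n₁)(n₃/n₂) = 1.5941 × 1.2708 = 2.0258.
θ_B(1→3) = arctan(2.0258) = 63.73°.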